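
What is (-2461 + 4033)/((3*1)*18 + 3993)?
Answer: 524/1349 ≈ 0.38844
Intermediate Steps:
(-2461 + 4033)/((3*1)*18 + 3993) = 1572/(3*18 + 3993) = 1572/(54 + 3993) = 1572/4047 = 1572*(1/4047) = 524/1349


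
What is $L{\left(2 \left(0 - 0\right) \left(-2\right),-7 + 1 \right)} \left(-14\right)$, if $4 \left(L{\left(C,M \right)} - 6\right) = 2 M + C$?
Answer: $-42$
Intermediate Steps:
$L{\left(C,M \right)} = 6 + \frac{M}{2} + \frac{C}{4}$ ($L{\left(C,M \right)} = 6 + \frac{2 M + C}{4} = 6 + \frac{C + 2 M}{4} = 6 + \left(\frac{M}{2} + \frac{C}{4}\right) = 6 + \frac{M}{2} + \frac{C}{4}$)
$L{\left(2 \left(0 - 0\right) \left(-2\right),-7 + 1 \right)} \left(-14\right) = \left(6 + \frac{-7 + 1}{2} + \frac{2 \left(0 - 0\right) \left(-2\right)}{4}\right) \left(-14\right) = \left(6 + \frac{1}{2} \left(-6\right) + \frac{2 \left(0 + 0\right) \left(-2\right)}{4}\right) \left(-14\right) = \left(6 - 3 + \frac{2 \cdot 0 \left(-2\right)}{4}\right) \left(-14\right) = \left(6 - 3 + \frac{0 \left(-2\right)}{4}\right) \left(-14\right) = \left(6 - 3 + \frac{1}{4} \cdot 0\right) \left(-14\right) = \left(6 - 3 + 0\right) \left(-14\right) = 3 \left(-14\right) = -42$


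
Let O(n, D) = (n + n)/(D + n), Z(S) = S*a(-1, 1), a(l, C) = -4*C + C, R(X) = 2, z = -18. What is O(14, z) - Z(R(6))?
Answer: -1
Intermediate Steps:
a(l, C) = -3*C
Z(S) = -3*S (Z(S) = S*(-3*1) = S*(-3) = -3*S)
O(n, D) = 2*n/(D + n) (O(n, D) = (2*n)/(D + n) = 2*n/(D + n))
O(14, z) - Z(R(6)) = 2*14/(-18 + 14) - (-3)*2 = 2*14/(-4) - 1*(-6) = 2*14*(-¼) + 6 = -7 + 6 = -1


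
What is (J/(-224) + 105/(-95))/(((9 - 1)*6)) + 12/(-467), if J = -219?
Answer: -901679/31800832 ≈ -0.028354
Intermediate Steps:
(J/(-224) + 105/(-95))/(((9 - 1)*6)) + 12/(-467) = (-219/(-224) + 105/(-95))/(((9 - 1)*6)) + 12/(-467) = (-219*(-1/224) + 105*(-1/95))/((8*6)) + 12*(-1/467) = (219/224 - 21/19)/48 - 12/467 = -543/4256*1/48 - 12/467 = -181/68096 - 12/467 = -901679/31800832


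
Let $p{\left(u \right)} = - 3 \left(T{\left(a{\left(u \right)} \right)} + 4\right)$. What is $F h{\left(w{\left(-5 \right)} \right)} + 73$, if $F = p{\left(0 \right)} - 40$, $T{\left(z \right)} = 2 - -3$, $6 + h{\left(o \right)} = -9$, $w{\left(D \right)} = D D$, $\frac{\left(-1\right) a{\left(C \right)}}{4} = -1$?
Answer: $1078$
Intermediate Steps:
$a{\left(C \right)} = 4$ ($a{\left(C \right)} = \left(-4\right) \left(-1\right) = 4$)
$w{\left(D \right)} = D^{2}$
$h{\left(o \right)} = -15$ ($h{\left(o \right)} = -6 - 9 = -15$)
$T{\left(z \right)} = 5$ ($T{\left(z \right)} = 2 + 3 = 5$)
$p{\left(u \right)} = -27$ ($p{\left(u \right)} = - 3 \left(5 + 4\right) = \left(-3\right) 9 = -27$)
$F = -67$ ($F = -27 - 40 = -67$)
$F h{\left(w{\left(-5 \right)} \right)} + 73 = \left(-67\right) \left(-15\right) + 73 = 1005 + 73 = 1078$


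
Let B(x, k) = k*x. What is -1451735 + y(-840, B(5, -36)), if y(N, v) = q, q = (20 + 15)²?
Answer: -1450510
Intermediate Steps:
q = 1225 (q = 35² = 1225)
y(N, v) = 1225
-1451735 + y(-840, B(5, -36)) = -1451735 + 1225 = -1450510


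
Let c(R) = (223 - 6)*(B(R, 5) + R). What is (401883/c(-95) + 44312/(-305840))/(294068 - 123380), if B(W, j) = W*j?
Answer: -4458085/224201945296 ≈ -1.9884e-5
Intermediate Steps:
c(R) = 1302*R (c(R) = (223 - 6)*(R*5 + R) = 217*(5*R + R) = 217*(6*R) = 1302*R)
(401883/c(-95) + 44312/(-305840))/(294068 - 123380) = (401883/((1302*(-95))) + 44312/(-305840))/(294068 - 123380) = (401883/(-123690) + 44312*(-1/305840))/170688 = (401883*(-1/123690) - 5539/38230)*(1/170688) = (-133961/41230 - 5539/38230)*(1/170688) = -53497020/15762229*1/170688 = -4458085/224201945296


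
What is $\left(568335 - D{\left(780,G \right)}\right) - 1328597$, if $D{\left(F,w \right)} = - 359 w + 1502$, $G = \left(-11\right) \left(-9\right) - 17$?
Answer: $-732326$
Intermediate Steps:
$G = 82$ ($G = 99 - 17 = 82$)
$D{\left(F,w \right)} = 1502 - 359 w$
$\left(568335 - D{\left(780,G \right)}\right) - 1328597 = \left(568335 - \left(1502 - 29438\right)\right) - 1328597 = \left(568335 - -27936\right) - 1328597 = \left(568335 + 27936\right) - 1328597 = 596271 - 1328597 = -732326$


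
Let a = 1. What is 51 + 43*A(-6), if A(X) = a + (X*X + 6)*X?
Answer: -10742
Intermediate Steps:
A(X) = 1 + X*(6 + X²) (A(X) = 1 + (X*X + 6)*X = 1 + (X² + 6)*X = 1 + (6 + X²)*X = 1 + X*(6 + X²))
51 + 43*A(-6) = 51 + 43*(1 + (-6)³ + 6*(-6)) = 51 + 43*(1 - 216 - 36) = 51 + 43*(-251) = 51 - 10793 = -10742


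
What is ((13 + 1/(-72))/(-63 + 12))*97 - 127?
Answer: -32767/216 ≈ -151.70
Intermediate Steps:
((13 + 1/(-72))/(-63 + 12))*97 - 127 = ((13 - 1/72)/(-51))*97 - 127 = ((935/72)*(-1/51))*97 - 127 = -55/216*97 - 127 = -5335/216 - 127 = -32767/216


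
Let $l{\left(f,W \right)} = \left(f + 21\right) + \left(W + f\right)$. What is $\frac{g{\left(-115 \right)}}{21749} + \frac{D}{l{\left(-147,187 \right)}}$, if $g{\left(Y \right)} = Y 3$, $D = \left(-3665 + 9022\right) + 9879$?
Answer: $- \frac{165698717}{935207} \approx -177.18$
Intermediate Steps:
$D = 15236$ ($D = 5357 + 9879 = 15236$)
$l{\left(f,W \right)} = 21 + W + 2 f$ ($l{\left(f,W \right)} = \left(21 + f\right) + \left(W + f\right) = 21 + W + 2 f$)
$g{\left(Y \right)} = 3 Y$
$\frac{g{\left(-115 \right)}}{21749} + \frac{D}{l{\left(-147,187 \right)}} = \frac{3 \left(-115\right)}{21749} + \frac{15236}{21 + 187 + 2 \left(-147\right)} = \left(-345\right) \frac{1}{21749} + \frac{15236}{21 + 187 - 294} = - \frac{345}{21749} + \frac{15236}{-86} = - \frac{345}{21749} + 15236 \left(- \frac{1}{86}\right) = - \frac{345}{21749} - \frac{7618}{43} = - \frac{165698717}{935207}$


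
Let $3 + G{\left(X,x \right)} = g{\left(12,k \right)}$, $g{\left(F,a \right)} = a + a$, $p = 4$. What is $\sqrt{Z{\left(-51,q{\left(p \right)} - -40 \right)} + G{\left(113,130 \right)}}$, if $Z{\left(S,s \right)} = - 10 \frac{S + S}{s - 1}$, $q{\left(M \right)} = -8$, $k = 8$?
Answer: $\frac{\sqrt{44113}}{31} \approx 6.7752$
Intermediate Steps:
$g{\left(F,a \right)} = 2 a$
$G{\left(X,x \right)} = 13$ ($G{\left(X,x \right)} = -3 + 2 \cdot 8 = -3 + 16 = 13$)
$Z{\left(S,s \right)} = - \frac{20 S}{-1 + s}$ ($Z{\left(S,s \right)} = - 10 \frac{2 S}{-1 + s} = - \frac{20 S}{-1 + s}$)
$\sqrt{Z{\left(-51,q{\left(p \right)} - -40 \right)} + G{\left(113,130 \right)}} = \sqrt{\left(-20\right) \left(-51\right) \frac{1}{-1 - -32} + 13} = \sqrt{\left(-20\right) \left(-51\right) \frac{1}{-1 + \left(-8 + 40\right)} + 13} = \sqrt{\left(-20\right) \left(-51\right) \frac{1}{-1 + 32} + 13} = \sqrt{\left(-20\right) \left(-51\right) \frac{1}{31} + 13} = \sqrt{\frac{1020}{31} + 13} = \sqrt{\frac{1423}{31}} = \frac{\sqrt{44113}}{31}$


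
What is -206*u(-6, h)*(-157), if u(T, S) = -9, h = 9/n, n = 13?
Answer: -291078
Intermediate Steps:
h = 9/13 ≈ 0.69231
-206*u(-6, h)*(-157) = -206*(-9)*(-157) = 1854*(-157) = -291078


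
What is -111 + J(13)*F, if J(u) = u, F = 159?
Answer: 1956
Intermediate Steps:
-111 + J(13)*F = -111 + 13*159 = -111 + 2067 = 1956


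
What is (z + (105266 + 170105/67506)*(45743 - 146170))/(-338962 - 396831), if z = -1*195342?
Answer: 31029270802973/2159584446 ≈ 14368.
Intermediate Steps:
z = -195342
(z + (105266 + 170105/67506)*(45743 - 146170))/(-338962 - 396831) = (-195342 + (105266 + 170105/67506)*(45743 - 146170))/(-338962 - 396831) = (-195342 + (105266 + 170105*(1/67506))*(-100427))/(-735793) = (-195342 + (105266 + 170105/67506)*(-100427))*(-1/735793) = (-195342 + (7106256701/67506)*(-100427))*(-1/735793) = (-195342 - 713660041711327/67506)*(-1/735793) = -713673228468379/67506*(-1/735793) = 31029270802973/2159584446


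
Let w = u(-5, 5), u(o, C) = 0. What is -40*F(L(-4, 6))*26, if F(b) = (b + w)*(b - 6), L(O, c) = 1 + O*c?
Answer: -693680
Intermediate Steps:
w = 0
F(b) = b*(-6 + b) (F(b) = (b + 0)*(b - 6) = b*(-6 + b))
-40*F(L(-4, 6))*26 = -40*(1 - 4*6)*(-6 + (1 - 4*6))*26 = -40*(1 - 24)*(-6 + (1 - 24))*26 = -(-920)*(-6 - 23)*26 = -(-920)*(-29)*26 = -40*667*26 = -26680*26 = -693680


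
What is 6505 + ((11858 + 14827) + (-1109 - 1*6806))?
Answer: 25275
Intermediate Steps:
6505 + ((11858 + 14827) + (-1109 - 1*6806)) = 6505 + (26685 + (-1109 - 6806)) = 6505 + (26685 - 7915) = 6505 + 18770 = 25275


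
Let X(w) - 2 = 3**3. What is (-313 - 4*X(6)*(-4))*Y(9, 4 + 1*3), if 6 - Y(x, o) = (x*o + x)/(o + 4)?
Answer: -906/11 ≈ -82.364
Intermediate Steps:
X(w) = 29 (X(w) = 2 + 3**3 = 2 + 27 = 29)
Y(x, o) = 6 - (x + o*x)/(4 + o) (Y(x, o) = 6 - (x*o + x)/(o + 4) = 6 - (o*x + x)/(4 + o) = 6 - (x + o*x)/(4 + o))
(-313 - 4*X(6)*(-4))*Y(9, 4 + 1*3) = (-313 - 4*29*(-4))*((24 - 1*9 + 6*(4 + 1*3) - 1*(4 + 1*3)*9)/(4 + (4 + 1*3))) = (-313 - 116*(-4))*((24 - 9 + 6*(4 + 3) - 1*(4 + 3)*9)/(4 + (4 + 3))) = (-313 + 464)*((24 - 9 + 6*7 - 1*7*9)/(4 + 7)) = 151*((24 - 9 + 42 - 63)/11) = 151*((1/11)*(-6)) = 151*(-6/11) = -906/11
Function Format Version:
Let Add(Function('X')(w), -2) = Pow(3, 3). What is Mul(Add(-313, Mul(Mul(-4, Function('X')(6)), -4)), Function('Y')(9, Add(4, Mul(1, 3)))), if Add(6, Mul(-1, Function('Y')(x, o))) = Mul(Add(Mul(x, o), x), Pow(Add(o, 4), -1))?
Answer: Rational(-906, 11) ≈ -82.364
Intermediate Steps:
Function('X')(w) = 29 (Function('X')(w) = Add(2, Pow(3, 3)) = Add(2, 27) = 29)
Function('Y')(x, o) = Add(6, Mul(-1, Pow(Add(4, o), -1), Add(x, Mul(o, x)))) (Function('Y')(x, o) = Add(6, Mul(-1, Mul(Add(Mul(x, o), x), Pow(Add(o, 4), -1)))) = Add(6, Mul(-1, Mul(Add(Mul(o, x), x), Pow(Add(4, o), -1)))) = Add(6, Mul(-1, Mul(Add(x, Mul(o, x)), Pow(Add(4, o), -1)))) = Add(6, Mul(-1, Mul(Pow(Add(4, o), -1), Add(x, Mul(o, x))))) = Add(6, Mul(-1, Pow(Add(4, o), -1), Add(x, Mul(o, x)))))
Mul(Add(-313, Mul(Mul(-4, Function('X')(6)), -4)), Function('Y')(9, Add(4, Mul(1, 3)))) = Mul(Add(-313, Mul(Mul(-4, 29), -4)), Mul(Pow(Add(4, Add(4, Mul(1, 3))), -1), Add(24, Mul(-1, 9), Mul(6, Add(4, Mul(1, 3))), Mul(-1, Add(4, Mul(1, 3)), 9)))) = Mul(Add(-313, Mul(-116, -4)), Mul(Pow(Add(4, Add(4, 3)), -1), Add(24, -9, Mul(6, Add(4, 3)), Mul(-1, Add(4, 3), 9)))) = Mul(Add(-313, 464), Mul(Pow(Add(4, 7), -1), Add(24, -9, Mul(6, 7), Mul(-1, 7, 9)))) = Mul(151, Mul(Pow(11, -1), Add(24, -9, 42, -63))) = Mul(151, Mul(Rational(1, 11), -6)) = Mul(151, Rational(-6, 11)) = Rational(-906, 11)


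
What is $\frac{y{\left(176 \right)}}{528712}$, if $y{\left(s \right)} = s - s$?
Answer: $0$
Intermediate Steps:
$y{\left(s \right)} = 0$
$\frac{y{\left(176 \right)}}{528712} = \frac{0}{528712} = 0 \cdot \frac{1}{528712} = 0$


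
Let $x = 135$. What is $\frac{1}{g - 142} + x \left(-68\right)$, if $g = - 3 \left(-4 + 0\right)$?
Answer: $- \frac{1193401}{130} \approx -9180.0$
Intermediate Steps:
$g = 12$ ($g = \left(-3\right) \left(-4\right) = 12$)
$\frac{1}{g - 142} + x \left(-68\right) = \frac{1}{12 - 142} + 135 \left(-68\right) = \frac{1}{-130} - 9180 = - \frac{1}{130} - 9180 = - \frac{1193401}{130}$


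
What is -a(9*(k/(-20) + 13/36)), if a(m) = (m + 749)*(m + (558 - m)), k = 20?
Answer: -829467/2 ≈ -4.1473e+5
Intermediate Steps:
a(m) = 417942 + 558*m (a(m) = (749 + m)*558 = 417942 + 558*m)
-a(9*(k/(-20) + 13/36)) = -(417942 + 558*(9*(20/(-20) + 13/36))) = -(417942 + 558*(9*(20*(-1/20) + 13*(1/36)))) = -(417942 + 558*(9*(-1 + 13/36))) = -(417942 + 558*(9*(-23/36))) = -(417942 + 558*(-23/4)) = -(417942 - 6417/2) = -1*829467/2 = -829467/2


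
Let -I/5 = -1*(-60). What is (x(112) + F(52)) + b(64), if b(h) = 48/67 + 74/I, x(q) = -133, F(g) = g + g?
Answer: -286729/10050 ≈ -28.530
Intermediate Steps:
F(g) = 2*g
I = -300 (I = -(-5)*(-60) = -5*60 = -300)
b(h) = 4721/10050 (b(h) = 48/67 + 74/(-300) = 48*(1/67) + 74*(-1/300) = 48/67 - 37/150 = 4721/10050)
(x(112) + F(52)) + b(64) = (-133 + 2*52) + 4721/10050 = (-133 + 104) + 4721/10050 = -29 + 4721/10050 = -286729/10050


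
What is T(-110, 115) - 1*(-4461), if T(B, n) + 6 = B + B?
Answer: 4235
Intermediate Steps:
T(B, n) = -6 + 2*B (T(B, n) = -6 + (B + B) = -6 + 2*B)
T(-110, 115) - 1*(-4461) = (-6 + 2*(-110)) - 1*(-4461) = (-6 - 220) + 4461 = -226 + 4461 = 4235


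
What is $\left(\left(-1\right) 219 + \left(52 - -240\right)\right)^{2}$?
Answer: $5329$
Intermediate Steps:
$\left(\left(-1\right) 219 + \left(52 - -240\right)\right)^{2} = \left(-219 + \left(52 + 240\right)\right)^{2} = \left(-219 + 292\right)^{2} = 73^{2} = 5329$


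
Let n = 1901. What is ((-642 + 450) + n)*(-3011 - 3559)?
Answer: -11228130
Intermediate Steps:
((-642 + 450) + n)*(-3011 - 3559) = ((-642 + 450) + 1901)*(-3011 - 3559) = (-192 + 1901)*(-6570) = 1709*(-6570) = -11228130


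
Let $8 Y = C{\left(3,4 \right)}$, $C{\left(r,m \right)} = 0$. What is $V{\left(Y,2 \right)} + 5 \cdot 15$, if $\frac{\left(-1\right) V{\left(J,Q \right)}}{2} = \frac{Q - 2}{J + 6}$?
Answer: $75$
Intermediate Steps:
$Y = 0$ ($Y = \frac{1}{8} \cdot 0 = 0$)
$V{\left(J,Q \right)} = - \frac{2 \left(-2 + Q\right)}{6 + J}$ ($V{\left(J,Q \right)} = - 2 \frac{Q - 2}{J + 6} = - 2 \frac{-2 + Q}{6 + J} = - \frac{2 \left(-2 + Q\right)}{6 + J}$)
$V{\left(Y,2 \right)} + 5 \cdot 15 = \frac{2 \left(2 - 2\right)}{6 + 0} + 5 \cdot 15 = \frac{2 \left(2 - 2\right)}{6} + 75 = 2 \cdot \frac{1}{6} \cdot 0 + 75 = 0 + 75 = 75$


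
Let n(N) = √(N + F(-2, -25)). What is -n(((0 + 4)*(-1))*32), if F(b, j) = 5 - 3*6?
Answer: -I*√141 ≈ -11.874*I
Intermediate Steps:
F(b, j) = -13 (F(b, j) = 5 - 18 = -13)
n(N) = √(-13 + N) (n(N) = √(N - 13) = √(-13 + N))
-n(((0 + 4)*(-1))*32) = -√(-13 + ((0 + 4)*(-1))*32) = -√(-13 + (4*(-1))*32) = -√(-13 - 4*32) = -√(-13 - 128) = -√(-141) = -I*√141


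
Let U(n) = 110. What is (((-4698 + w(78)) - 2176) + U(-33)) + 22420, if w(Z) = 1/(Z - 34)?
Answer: 688865/44 ≈ 15656.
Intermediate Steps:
w(Z) = 1/(-34 + Z)
(((-4698 + w(78)) - 2176) + U(-33)) + 22420 = (((-4698 + 1/(-34 + 78)) - 2176) + 110) + 22420 = (((-4698 + 1/44) - 2176) + 110) + 22420 = ((-206711/44 - 2176) + 110) + 22420 = (-302455/44 + 110) + 22420 = -297615/44 + 22420 = 688865/44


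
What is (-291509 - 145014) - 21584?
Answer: -458107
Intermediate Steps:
(-291509 - 145014) - 21584 = -436523 - 21584 = -458107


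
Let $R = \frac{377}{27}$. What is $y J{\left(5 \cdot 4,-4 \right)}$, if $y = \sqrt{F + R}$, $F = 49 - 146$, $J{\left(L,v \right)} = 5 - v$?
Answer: $i \sqrt{6726} \approx 82.012 i$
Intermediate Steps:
$R = \frac{377}{27}$ ($R = 377 \cdot \frac{1}{27} = \frac{377}{27} \approx 13.963$)
$F = -97$ ($F = 49 - 146 = -97$)
$y = \frac{i \sqrt{6726}}{9}$ ($y = \sqrt{-97 + \frac{377}{27}} = \sqrt{- \frac{2242}{27}} = \frac{i \sqrt{6726}}{9} \approx 9.1125 i$)
$y J{\left(5 \cdot 4,-4 \right)} = \frac{i \sqrt{6726}}{9} \left(5 - -4\right) = \frac{i \sqrt{6726}}{9} \left(5 + 4\right) = \frac{i \sqrt{6726}}{9} \cdot 9 = i \sqrt{6726}$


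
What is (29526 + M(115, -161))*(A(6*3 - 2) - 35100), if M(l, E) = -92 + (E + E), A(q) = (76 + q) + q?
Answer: -1018687104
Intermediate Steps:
A(q) = 76 + 2*q
M(l, E) = -92 + 2*E
(29526 + M(115, -161))*(A(6*3 - 2) - 35100) = (29526 + (-92 + 2*(-161)))*((76 + 2*(6*3 - 2)) - 35100) = (29526 + (-92 - 322))*((76 + 2*(18 - 2)) - 35100) = (29526 - 414)*((76 + 2*16) - 35100) = 29112*((76 + 32) - 35100) = 29112*(108 - 35100) = 29112*(-34992) = -1018687104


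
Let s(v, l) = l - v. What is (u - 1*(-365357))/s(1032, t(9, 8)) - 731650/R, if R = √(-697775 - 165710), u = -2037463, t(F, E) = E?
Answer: 836053/512 + 146330*I*√863485/172697 ≈ 1632.9 + 787.37*I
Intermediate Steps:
R = I*√863485 (R = √(-863485) = I*√863485 ≈ 929.24*I)
(u - 1*(-365357))/s(1032, t(9, 8)) - 731650/R = (-2037463 - 1*(-365357))/(8 - 1*1032) - 731650*(-I*√863485/863485) = (-2037463 + 365357)/(8 - 1032) - (-146330)*I*√863485/172697 = -1672106/(-1024) + 146330*I*√863485/172697 = -1672106*(-1/1024) + 146330*I*√863485/172697 = 836053/512 + 146330*I*√863485/172697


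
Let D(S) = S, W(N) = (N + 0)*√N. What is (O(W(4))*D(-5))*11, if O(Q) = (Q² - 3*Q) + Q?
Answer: -2640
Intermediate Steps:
W(N) = N^(3/2) (W(N) = N*√N = N^(3/2))
O(Q) = Q² - 2*Q
(O(W(4))*D(-5))*11 = ((4^(3/2)*(-2 + 4^(3/2)))*(-5))*11 = ((8*(-2 + 8))*(-5))*11 = ((8*6)*(-5))*11 = (48*(-5))*11 = -240*11 = -2640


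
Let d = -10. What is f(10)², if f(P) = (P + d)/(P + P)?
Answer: 0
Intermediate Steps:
f(P) = (-10 + P)/(2*P) (f(P) = (P - 10)/(P + P) = (-10 + P)/((2*P)) = (-10 + P)*(1/(2*P)) = (-10 + P)/(2*P))
f(10)² = ((½)*(-10 + 10)/10)² = ((½)*(⅒)*0)² = 0² = 0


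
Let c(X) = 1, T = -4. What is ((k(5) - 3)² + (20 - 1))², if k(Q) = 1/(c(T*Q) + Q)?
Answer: 946729/1296 ≈ 730.50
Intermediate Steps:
k(Q) = 1/(1 + Q)
((k(5) - 3)² + (20 - 1))² = ((1/(1 + 5) - 3)² + (20 - 1))² = ((1/6 - 3)² + 19)² = ((⅙ - 3)² + 19)² = ((-17/6)² + 19)² = (289/36 + 19)² = (973/36)² = 946729/1296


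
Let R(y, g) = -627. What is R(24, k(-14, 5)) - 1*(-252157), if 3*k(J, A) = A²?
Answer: 251530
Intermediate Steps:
k(J, A) = A²/3
R(24, k(-14, 5)) - 1*(-252157) = -627 - 1*(-252157) = -627 + 252157 = 251530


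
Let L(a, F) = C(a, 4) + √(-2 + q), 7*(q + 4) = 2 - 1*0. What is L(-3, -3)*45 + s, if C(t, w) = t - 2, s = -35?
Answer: -260 + 90*I*√70/7 ≈ -260.0 + 107.57*I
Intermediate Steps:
q = -26/7 (q = -4 + (2 - 1*0)/7 = -4 + (2 + 0)/7 = -4 + (⅐)*2 = -4 + 2/7 = -26/7 ≈ -3.7143)
C(t, w) = -2 + t
L(a, F) = -2 + a + 2*I*√70/7 (L(a, F) = (-2 + a) + √(-2 - 26/7) = (-2 + a) + √(-40/7) = (-2 + a) + 2*I*√70/7 = -2 + a + 2*I*√70/7)
L(-3, -3)*45 + s = (-2 - 3 + 2*I*√70/7)*45 - 35 = (-5 + 2*I*√70/7)*45 - 35 = (-225 + 90*I*√70/7) - 35 = -260 + 90*I*√70/7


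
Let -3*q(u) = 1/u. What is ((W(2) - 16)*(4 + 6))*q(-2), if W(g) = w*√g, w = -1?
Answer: -80/3 - 5*√2/3 ≈ -29.024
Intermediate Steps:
W(g) = -√g
q(u) = -1/(3*u)
((W(2) - 16)*(4 + 6))*q(-2) = ((-√2 - 16)*(4 + 6))*(-⅓/(-2)) = ((-16 - √2)*10)*(-⅓*(-½)) = (-160 - 10*√2)*(⅙) = -80/3 - 5*√2/3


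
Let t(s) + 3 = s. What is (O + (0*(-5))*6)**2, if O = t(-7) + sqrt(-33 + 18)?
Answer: (10 - I*sqrt(15))**2 ≈ 85.0 - 77.46*I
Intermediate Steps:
t(s) = -3 + s
O = -10 + I*sqrt(15) (O = (-3 - 7) + sqrt(-33 + 18) = -10 + sqrt(-15) = -10 + I*sqrt(15) ≈ -10.0 + 3.873*I)
(O + (0*(-5))*6)**2 = ((-10 + I*sqrt(15)) + (0*(-5))*6)**2 = ((-10 + I*sqrt(15)) + 0*6)**2 = ((-10 + I*sqrt(15)) + 0)**2 = (-10 + I*sqrt(15))**2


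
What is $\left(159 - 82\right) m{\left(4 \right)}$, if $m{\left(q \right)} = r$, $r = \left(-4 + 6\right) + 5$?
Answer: $539$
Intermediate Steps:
$r = 7$ ($r = 2 + 5 = 7$)
$m{\left(q \right)} = 7$
$\left(159 - 82\right) m{\left(4 \right)} = \left(159 - 82\right) 7 = 77 \cdot 7 = 539$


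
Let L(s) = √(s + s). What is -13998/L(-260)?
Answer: 6999*I*√130/130 ≈ 613.85*I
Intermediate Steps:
L(s) = √2*√s (L(s) = √(2*s) = √2*√s)
-13998/L(-260) = -13998*(-I*√130/260) = -(-6999)*I*√130/130 = 6999*I*√130/130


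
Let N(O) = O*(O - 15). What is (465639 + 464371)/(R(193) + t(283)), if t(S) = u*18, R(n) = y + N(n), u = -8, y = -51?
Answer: 930010/34159 ≈ 27.226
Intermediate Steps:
N(O) = O*(-15 + O)
R(n) = -51 + n*(-15 + n)
t(S) = -144 (t(S) = -8*18 = -144)
(465639 + 464371)/(R(193) + t(283)) = (465639 + 464371)/((-51 + 193*(-15 + 193)) - 144) = 930010/((-51 + 193*178) - 144) = 930010/((-51 + 34354) - 144) = 930010/(34303 - 144) = 930010/34159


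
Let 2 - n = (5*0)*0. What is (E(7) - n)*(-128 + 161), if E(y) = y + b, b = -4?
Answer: 33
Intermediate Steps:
n = 2 (n = 2 - 5*0*0 = 2 - 0*0 = 2 - 1*0 = 2 + 0 = 2)
E(y) = -4 + y (E(y) = y - 4 = -4 + y)
(E(7) - n)*(-128 + 161) = ((-4 + 7) - 1*2)*(-128 + 161) = (3 - 2)*33 = 1*33 = 33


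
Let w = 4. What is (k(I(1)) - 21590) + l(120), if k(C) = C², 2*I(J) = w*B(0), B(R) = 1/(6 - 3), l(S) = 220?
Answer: -192326/9 ≈ -21370.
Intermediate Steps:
B(R) = ⅓ (B(R) = 1/3 = ⅓)
I(J) = ⅔ (I(J) = (4*(⅓))/2 = (½)*(4/3) = ⅔)
(k(I(1)) - 21590) + l(120) = ((⅔)² - 21590) + 220 = (4/9 - 21590) + 220 = -194306/9 + 220 = -192326/9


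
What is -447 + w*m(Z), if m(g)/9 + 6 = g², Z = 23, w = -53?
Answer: -249918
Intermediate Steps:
m(g) = -54 + 9*g²
-447 + w*m(Z) = -447 - 53*(-54 + 9*23²) = -447 - 53*(-54 + 9*529) = -447 - 53*(-54 + 4761) = -447 - 53*4707 = -447 - 249471 = -249918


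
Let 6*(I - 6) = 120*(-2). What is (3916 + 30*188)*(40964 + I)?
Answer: 391127080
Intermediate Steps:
I = -34 (I = 6 + (120*(-2))/6 = 6 + (1/6)*(-240) = 6 - 40 = -34)
(3916 + 30*188)*(40964 + I) = (3916 + 30*188)*(40964 - 34) = (3916 + 5640)*40930 = 9556*40930 = 391127080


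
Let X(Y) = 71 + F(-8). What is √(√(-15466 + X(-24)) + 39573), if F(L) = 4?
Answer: √(39573 + I*√15391) ≈ 198.93 + 0.3118*I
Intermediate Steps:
X(Y) = 75 (X(Y) = 71 + 4 = 75)
√(√(-15466 + X(-24)) + 39573) = √(√(-15466 + 75) + 39573) = √(√(-15391) + 39573) = √(I*√15391 + 39573) = √(39573 + I*√15391)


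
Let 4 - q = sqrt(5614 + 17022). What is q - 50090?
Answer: -50086 - 2*sqrt(5659) ≈ -50236.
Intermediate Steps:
q = 4 - 2*sqrt(5659) (q = 4 - sqrt(5614 + 17022) = 4 - sqrt(22636) = 4 - 2*sqrt(5659) ≈ -146.45)
q - 50090 = (4 - 2*sqrt(5659)) - 50090 = -50086 - 2*sqrt(5659)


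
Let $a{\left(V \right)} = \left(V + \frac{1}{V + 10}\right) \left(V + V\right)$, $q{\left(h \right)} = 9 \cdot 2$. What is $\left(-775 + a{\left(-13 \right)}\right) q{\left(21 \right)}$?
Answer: $-7710$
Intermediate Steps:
$q{\left(h \right)} = 18$
$a{\left(V \right)} = 2 V \left(V + \frac{1}{10 + V}\right)$ ($a{\left(V \right)} = \left(V + \frac{1}{10 + V}\right) 2 V = 2 V \left(V + \frac{1}{10 + V}\right)$)
$\left(-775 + a{\left(-13 \right)}\right) q{\left(21 \right)} = \left(-775 + 2 \left(-13\right) \frac{1}{10 - 13} \left(1 + \left(-13\right)^{2} + 10 \left(-13\right)\right)\right) 18 = \left(-775 + 2 \left(-13\right) \frac{1}{-3} \left(1 + 169 - 130\right)\right) 18 = \left(-775 + 2 \left(-13\right) \left(- \frac{1}{3}\right) 40\right) 18 = \left(-775 + \frac{1040}{3}\right) 18 = \left(- \frac{1285}{3}\right) 18 = -7710$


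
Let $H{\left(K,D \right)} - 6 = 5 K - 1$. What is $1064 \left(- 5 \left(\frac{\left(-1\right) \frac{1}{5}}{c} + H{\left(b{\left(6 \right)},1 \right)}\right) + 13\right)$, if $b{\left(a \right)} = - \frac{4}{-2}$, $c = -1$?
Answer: $-67032$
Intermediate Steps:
$b{\left(a \right)} = 2$ ($b{\left(a \right)} = \left(-4\right) \left(- \frac{1}{2}\right) = 2$)
$H{\left(K,D \right)} = 5 + 5 K$ ($H{\left(K,D \right)} = 6 + \left(5 K - 1\right) = 6 + \left(-1 + 5 K\right) = 5 + 5 K$)
$1064 \left(- 5 \left(\frac{\left(-1\right) \frac{1}{5}}{c} + H{\left(b{\left(6 \right)},1 \right)}\right) + 13\right) = 1064 \left(- 5 \left(\frac{\left(-1\right) \frac{1}{5}}{-1} + \left(5 + 5 \cdot 2\right)\right) + 13\right) = 1064 \left(- 5 \left(\left(-1\right) \frac{1}{5} \left(-1\right) + \left(5 + 10\right)\right) + 13\right) = 1064 \left(- 5 \left(\left(- \frac{1}{5}\right) \left(-1\right) + 15\right) + 13\right) = 1064 \left(- 5 \left(\frac{1}{5} + 15\right) + 13\right) = 1064 \left(\left(-5\right) \frac{76}{5} + 13\right) = 1064 \left(-76 + 13\right) = 1064 \left(-63\right) = -67032$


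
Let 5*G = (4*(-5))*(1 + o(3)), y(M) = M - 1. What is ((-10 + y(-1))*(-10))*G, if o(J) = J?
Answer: -1920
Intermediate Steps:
y(M) = -1 + M
G = -16 (G = ((4*(-5))*(1 + 3))/5 = (-20*4)/5 = (⅕)*(-80) = -16)
((-10 + y(-1))*(-10))*G = ((-10 + (-1 - 1))*(-10))*(-16) = ((-10 - 2)*(-10))*(-16) = -12*(-10)*(-16) = 120*(-16) = -1920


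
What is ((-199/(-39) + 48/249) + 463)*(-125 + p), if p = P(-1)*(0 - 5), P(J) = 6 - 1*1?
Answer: -75793600/1079 ≈ -70244.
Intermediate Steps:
P(J) = 5 (P(J) = 6 - 1 = 5)
p = -25 (p = 5*(0 - 5) = 5*(-5) = -25)
((-199/(-39) + 48/249) + 463)*(-125 + p) = ((-199/(-39) + 48/249) + 463)*(-125 - 25) = ((-199*(-1/39) + 48*(1/249)) + 463)*(-150) = ((199/39 + 16/83) + 463)*(-150) = (17141/3237 + 463)*(-150) = (1515872/3237)*(-150) = -75793600/1079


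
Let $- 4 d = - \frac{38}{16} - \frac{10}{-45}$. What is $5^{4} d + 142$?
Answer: $\frac{137771}{288} \approx 478.37$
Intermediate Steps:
$d = \frac{155}{288}$ ($d = - \frac{- \frac{38}{16} - \frac{10}{-45}}{4} = - \frac{\left(-38\right) \frac{1}{16} - - \frac{2}{9}}{4} = - \frac{- \frac{19}{8} + \frac{2}{9}}{4} = \left(- \frac{1}{4}\right) \left(- \frac{155}{72}\right) = \frac{155}{288} \approx 0.53819$)
$5^{4} d + 142 = 5^{4} \cdot \frac{155}{288} + 142 = 625 \cdot \frac{155}{288} + 142 = \frac{96875}{288} + 142 = \frac{137771}{288}$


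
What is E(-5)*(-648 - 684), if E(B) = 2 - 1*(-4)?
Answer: -7992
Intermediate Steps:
E(B) = 6 (E(B) = 2 + 4 = 6)
E(-5)*(-648 - 684) = 6*(-648 - 684) = 6*(-1332) = -7992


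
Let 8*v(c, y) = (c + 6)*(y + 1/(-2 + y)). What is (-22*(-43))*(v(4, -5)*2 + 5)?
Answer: -52030/7 ≈ -7432.9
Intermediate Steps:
v(c, y) = (6 + c)*(y + 1/(-2 + y))/8 (v(c, y) = ((c + 6)*(y + 1/(-2 + y)))/8 = ((6 + c)*(y + 1/(-2 + y)))/8 = (6 + c)*(y + 1/(-2 + y))/8)
(-22*(-43))*(v(4, -5)*2 + 5) = (-22*(-43))*(((6 + 4 - 12*(-5) + 6*(-5)² + 4*(-5)² - 2*4*(-5))/(8*(-2 - 5)))*2 + 5) = 946*(((⅛)*(6 + 4 + 60 + 6*25 + 4*25 + 40)/(-7))*2 + 5) = 946*(((⅛)*(-⅐)*(6 + 4 + 60 + 150 + 100 + 40))*2 + 5) = 946*(((⅛)*(-⅐)*360)*2 + 5) = 946*(-45/7*2 + 5) = 946*(-90/7 + 5) = 946*(-55/7) = -52030/7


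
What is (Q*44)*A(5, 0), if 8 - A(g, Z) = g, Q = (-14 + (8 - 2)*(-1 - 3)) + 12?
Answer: -3432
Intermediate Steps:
Q = -26 (Q = (-14 + 6*(-4)) + 12 = (-14 - 24) + 12 = -38 + 12 = -26)
A(g, Z) = 8 - g
(Q*44)*A(5, 0) = (-26*44)*(8 - 1*5) = -1144*(8 - 5) = -1144*3 = -3432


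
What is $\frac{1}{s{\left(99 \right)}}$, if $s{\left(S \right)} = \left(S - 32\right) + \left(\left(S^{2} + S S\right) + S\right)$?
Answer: $\frac{1}{19768} \approx 5.0587 \cdot 10^{-5}$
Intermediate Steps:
$s{\left(S \right)} = -32 + 2 S + 2 S^{2}$ ($s{\left(S \right)} = \left(-32 + S\right) + \left(\left(S^{2} + S^{2}\right) + S\right) = \left(-32 + S\right) + \left(2 S^{2} + S\right) = \left(-32 + S\right) + \left(S + 2 S^{2}\right) = -32 + 2 S + 2 S^{2}$)
$\frac{1}{s{\left(99 \right)}} = \frac{1}{-32 + 2 \cdot 99 + 2 \cdot 99^{2}} = \frac{1}{-32 + 198 + 2 \cdot 9801} = \frac{1}{-32 + 198 + 19602} = \frac{1}{19768}$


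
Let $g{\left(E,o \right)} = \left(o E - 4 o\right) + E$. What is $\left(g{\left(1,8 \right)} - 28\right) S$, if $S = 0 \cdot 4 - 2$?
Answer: $102$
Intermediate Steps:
$g{\left(E,o \right)} = E - 4 o + E o$ ($g{\left(E,o \right)} = \left(E o - 4 o\right) + E = \left(- 4 o + E o\right) + E = E - 4 o + E o$)
$S = -2$ ($S = 0 - 2 = -2$)
$\left(g{\left(1,8 \right)} - 28\right) S = \left(\left(1 - 32 + 1 \cdot 8\right) - 28\right) \left(-2\right) = \left(\left(1 - 32 + 8\right) - 28\right) \left(-2\right) = \left(-23 - 28\right) \left(-2\right) = \left(-51\right) \left(-2\right) = 102$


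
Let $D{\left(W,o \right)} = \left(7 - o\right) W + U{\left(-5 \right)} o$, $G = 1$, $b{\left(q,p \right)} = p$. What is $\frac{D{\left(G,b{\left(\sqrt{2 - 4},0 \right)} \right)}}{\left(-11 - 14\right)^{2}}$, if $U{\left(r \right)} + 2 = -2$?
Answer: $\frac{7}{625} \approx 0.0112$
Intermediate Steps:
$U{\left(r \right)} = -4$ ($U{\left(r \right)} = -2 - 2 = -4$)
$D{\left(W,o \right)} = - 4 o + W \left(7 - o\right)$ ($D{\left(W,o \right)} = \left(7 - o\right) W - 4 o = W \left(7 - o\right) - 4 o = - 4 o + W \left(7 - o\right)$)
$\frac{D{\left(G,b{\left(\sqrt{2 - 4},0 \right)} \right)}}{\left(-11 - 14\right)^{2}} = \frac{\left(-4\right) 0 + 7 \cdot 1 - 1 \cdot 0}{\left(-11 - 14\right)^{2}} = \frac{0 + 7 + 0}{\left(-25\right)^{2}} = \frac{7}{625}$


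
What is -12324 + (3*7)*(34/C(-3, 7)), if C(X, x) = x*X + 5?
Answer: -98949/8 ≈ -12369.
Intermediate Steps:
C(X, x) = 5 + X*x (C(X, x) = X*x + 5 = 5 + X*x)
-12324 + (3*7)*(34/C(-3, 7)) = -12324 + (3*7)*(34/(5 - 3*7)) = -12324 + 21*(34/(5 - 21)) = -12324 + 21*(34/(-16)) = -12324 + 21*(34*(-1/16)) = -12324 + 21*(-17/8) = -12324 - 357/8 = -98949/8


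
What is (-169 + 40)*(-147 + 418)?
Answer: -34959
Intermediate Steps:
(-169 + 40)*(-147 + 418) = -129*271 = -34959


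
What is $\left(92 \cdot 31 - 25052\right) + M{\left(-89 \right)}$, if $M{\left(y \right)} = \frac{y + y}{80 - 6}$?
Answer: $- \frac{821489}{37} \approx -22202.0$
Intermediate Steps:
$M{\left(y \right)} = \frac{y}{37}$ ($M{\left(y \right)} = \frac{2 y}{74} = 2 y \frac{1}{74} = \frac{y}{37}$)
$\left(92 \cdot 31 - 25052\right) + M{\left(-89 \right)} = \left(92 \cdot 31 - 25052\right) + \frac{1}{37} \left(-89\right) = \left(2852 - 25052\right) - \frac{89}{37} = -22200 - \frac{89}{37} = - \frac{821489}{37}$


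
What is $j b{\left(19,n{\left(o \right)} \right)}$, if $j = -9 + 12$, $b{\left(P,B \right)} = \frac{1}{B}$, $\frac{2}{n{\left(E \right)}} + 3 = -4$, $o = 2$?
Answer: $- \frac{21}{2} \approx -10.5$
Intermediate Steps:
$n{\left(E \right)} = - \frac{2}{7}$ ($n{\left(E \right)} = \frac{2}{-3 - 4} = \frac{2}{-7} = 2 \left(- \frac{1}{7}\right) = - \frac{2}{7}$)
$j = 3$
$j b{\left(19,n{\left(o \right)} \right)} = \frac{3}{- \frac{2}{7}} = 3 \left(- \frac{7}{2}\right) = - \frac{21}{2}$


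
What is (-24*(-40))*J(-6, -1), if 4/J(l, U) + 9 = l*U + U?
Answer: -960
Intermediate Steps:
J(l, U) = 4/(-9 + U + U*l) (J(l, U) = 4/(-9 + (l*U + U)) = 4/(-9 + (U*l + U)) = 4/(-9 + (U + U*l)) = 4/(-9 + U + U*l))
(-24*(-40))*J(-6, -1) = (-24*(-40))*(4/(-9 - 1 - 1*(-6))) = 960*(4/(-9 - 1 + 6)) = 960*(4/(-4)) = 960*(4*(-¼)) = 960*(-1) = -960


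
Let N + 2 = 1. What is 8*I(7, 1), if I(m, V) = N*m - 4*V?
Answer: -88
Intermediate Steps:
N = -1 (N = -2 + 1 = -1)
I(m, V) = -m - 4*V
8*I(7, 1) = 8*(-1*7 - 4*1) = 8*(-7 - 4) = 8*(-11) = -88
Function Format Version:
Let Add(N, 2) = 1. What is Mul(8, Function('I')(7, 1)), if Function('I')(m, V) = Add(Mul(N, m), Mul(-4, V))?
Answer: -88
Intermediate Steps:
N = -1 (N = Add(-2, 1) = -1)
Function('I')(m, V) = Add(Mul(-1, m), Mul(-4, V))
Mul(8, Function('I')(7, 1)) = Mul(8, Add(Mul(-1, 7), Mul(-4, 1))) = Mul(8, Add(-7, -4)) = Mul(8, -11) = -88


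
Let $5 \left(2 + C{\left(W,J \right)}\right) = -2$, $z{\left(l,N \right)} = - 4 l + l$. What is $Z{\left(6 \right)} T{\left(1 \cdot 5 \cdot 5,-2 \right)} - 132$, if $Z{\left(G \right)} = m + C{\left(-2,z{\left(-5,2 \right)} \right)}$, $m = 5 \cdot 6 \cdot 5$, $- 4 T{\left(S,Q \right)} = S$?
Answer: $- \frac{2109}{2} \approx -1054.5$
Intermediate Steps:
$z{\left(l,N \right)} = - 3 l$
$C{\left(W,J \right)} = - \frac{12}{5}$ ($C{\left(W,J \right)} = -2 + \frac{1}{5} \left(-2\right) = -2 - \frac{2}{5} = - \frac{12}{5}$)
$T{\left(S,Q \right)} = - \frac{S}{4}$
$m = 150$ ($m = 30 \cdot 5 = 150$)
$Z{\left(G \right)} = \frac{738}{5}$ ($Z{\left(G \right)} = 150 - \frac{12}{5} = \frac{738}{5}$)
$Z{\left(6 \right)} T{\left(1 \cdot 5 \cdot 5,-2 \right)} - 132 = \frac{738 \left(- \frac{1 \cdot 5 \cdot 5}{4}\right)}{5} - 132 = \frac{738 \left(- \frac{5 \cdot 5}{4}\right)}{5} - 132 = \frac{738 \left(\left(- \frac{1}{4}\right) 25\right)}{5} - 132 = \frac{738}{5} \left(- \frac{25}{4}\right) - 132 = - \frac{1845}{2} - 132 = - \frac{2109}{2}$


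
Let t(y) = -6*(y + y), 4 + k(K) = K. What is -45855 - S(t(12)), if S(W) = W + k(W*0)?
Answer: -45707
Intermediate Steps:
k(K) = -4 + K
t(y) = -12*y
S(W) = -4 + W (S(W) = W + (-4 + W*0) = W + (-4 + 0) = W - 4 = -4 + W)
-45855 - S(t(12)) = -45855 - (-4 - 12*12) = -45855 - (-4 - 144) = -45855 - 1*(-148) = -45855 + 148 = -45707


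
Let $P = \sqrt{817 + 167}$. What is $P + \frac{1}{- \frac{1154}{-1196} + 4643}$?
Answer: $\frac{598}{2777091} + 2 \sqrt{246} \approx 31.369$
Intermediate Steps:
$P = 2 \sqrt{246}$ ($P = \sqrt{984} = 2 \sqrt{246} \approx 31.369$)
$P + \frac{1}{- \frac{1154}{-1196} + 4643} = 2 \sqrt{246} + \frac{1}{- \frac{1154}{-1196} + 4643} = 2 \sqrt{246} + \frac{1}{\left(-1154\right) \left(- \frac{1}{1196}\right) + 4643} = 2 \sqrt{246} + \frac{1}{\frac{577}{598} + 4643} = 2 \sqrt{246} + \frac{1}{\frac{2777091}{598}} = 2 \sqrt{246} + \frac{598}{2777091} = \frac{598}{2777091} + 2 \sqrt{246}$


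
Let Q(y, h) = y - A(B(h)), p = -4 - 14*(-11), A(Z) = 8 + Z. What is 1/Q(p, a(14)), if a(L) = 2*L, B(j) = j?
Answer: 1/114 ≈ 0.0087719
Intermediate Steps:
p = 150 (p = -4 + 154 = 150)
Q(y, h) = -8 + y - h (Q(y, h) = y - (8 + h) = y + (-8 - h) = -8 + y - h)
1/Q(p, a(14)) = 1/(-8 + 150 - 2*14) = 1/(-8 + 150 - 1*28) = 1/(-8 + 150 - 28) = 1/114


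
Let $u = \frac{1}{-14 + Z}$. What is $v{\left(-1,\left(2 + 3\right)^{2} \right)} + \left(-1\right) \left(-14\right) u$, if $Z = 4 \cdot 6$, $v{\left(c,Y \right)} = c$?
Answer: $\frac{2}{5} \approx 0.4$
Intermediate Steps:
$Z = 24$
$u = \frac{1}{10}$ ($u = \frac{1}{-14 + 24} = \frac{1}{10} \approx 0.1$)
$v{\left(-1,\left(2 + 3\right)^{2} \right)} + \left(-1\right) \left(-14\right) u = -1 + \left(-1\right) \left(-14\right) \frac{1}{10} = -1 + 14 \cdot \frac{1}{10} = -1 + \frac{7}{5} = \frac{2}{5}$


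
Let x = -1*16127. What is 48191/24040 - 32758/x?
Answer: 1564678577/387693080 ≈ 4.0359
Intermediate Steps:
x = -16127
48191/24040 - 32758/x = 48191/24040 - 32758/(-16127) = 48191*(1/24040) - 32758*(-1/16127) = 48191/24040 + 32758/16127 = 1564678577/387693080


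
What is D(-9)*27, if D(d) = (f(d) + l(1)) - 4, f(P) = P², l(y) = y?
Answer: 2106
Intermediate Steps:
D(d) = -3 + d² (D(d) = (d² + 1) - 4 = (1 + d²) - 4 = -3 + d²)
D(-9)*27 = (-3 + (-9)²)*27 = (-3 + 81)*27 = 78*27 = 2106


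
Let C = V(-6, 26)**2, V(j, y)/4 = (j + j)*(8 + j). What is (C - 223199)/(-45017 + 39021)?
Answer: 213983/5996 ≈ 35.688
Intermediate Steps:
V(j, y) = 8*j*(8 + j) (V(j, y) = 4*((j + j)*(8 + j)) = 4*((2*j)*(8 + j)) = 4*(2*j*(8 + j)) = 8*j*(8 + j))
C = 9216 (C = (8*(-6)*(8 - 6))**2 = (8*(-6)*2)**2 = (-96)**2 = 9216)
(C - 223199)/(-45017 + 39021) = (9216 - 223199)/(-45017 + 39021) = -213983/(-5996) = -213983*(-1/5996) = 213983/5996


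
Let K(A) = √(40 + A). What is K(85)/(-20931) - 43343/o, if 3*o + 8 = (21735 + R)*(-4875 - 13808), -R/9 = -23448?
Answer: 130029/4348785869 - 5*√5/20931 ≈ -0.00050425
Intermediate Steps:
R = 211032 (R = -9*(-23448) = 211032)
o = -4348785869/3 (o = -8/3 + ((21735 + 211032)*(-4875 - 13808))/3 = -8/3 + (232767*(-18683))/3 = -8/3 + (⅓)*(-4348785861) = -8/3 - 1449595287 = -4348785869/3 ≈ -1.4496e+9)
K(85)/(-20931) - 43343/o = √(40 + 85)/(-20931) - 43343/(-4348785869/3) = √125*(-1/20931) - 43343*(-3/4348785869) = (5*√5)*(-1/20931) + 130029/4348785869 = -5*√5/20931 + 130029/4348785869 = 130029/4348785869 - 5*√5/20931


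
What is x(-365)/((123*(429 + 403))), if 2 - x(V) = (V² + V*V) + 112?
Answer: -4165/1599 ≈ -2.6048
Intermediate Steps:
x(V) = -110 - 2*V² (x(V) = 2 - ((V² + V*V) + 112) = 2 - ((V² + V²) + 112) = 2 - (2*V² + 112) = 2 - (112 + 2*V²) = 2 + (-112 - 2*V²) = -110 - 2*V²)
x(-365)/((123*(429 + 403))) = (-110 - 2*(-365)²)/((123*(429 + 403))) = (-110 - 2*133225)/((123*832)) = (-110 - 266450)/102336 = -266560*1/102336 = -4165/1599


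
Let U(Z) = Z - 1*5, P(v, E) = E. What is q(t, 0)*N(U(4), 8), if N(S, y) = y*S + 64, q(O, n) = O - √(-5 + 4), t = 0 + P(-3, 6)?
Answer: 336 - 56*I ≈ 336.0 - 56.0*I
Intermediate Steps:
U(Z) = -5 + Z (U(Z) = Z - 5 = -5 + Z)
t = 6 (t = 0 + 6 = 6)
q(O, n) = O - I (q(O, n) = O - √(-1) = O - I)
N(S, y) = 64 + S*y (N(S, y) = S*y + 64 = 64 + S*y)
q(t, 0)*N(U(4), 8) = (6 - I)*(64 + (-5 + 4)*8) = (6 - I)*(64 - 1*8) = (6 - I)*(64 - 8) = (6 - I)*56 = 336 - 56*I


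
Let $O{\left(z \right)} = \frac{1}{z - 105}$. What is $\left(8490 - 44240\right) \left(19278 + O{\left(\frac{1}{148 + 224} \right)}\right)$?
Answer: $- \frac{26919000322500}{39059} \approx -6.8919 \cdot 10^{8}$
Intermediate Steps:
$O{\left(z \right)} = \frac{1}{-105 + z}$
$\left(8490 - 44240\right) \left(19278 + O{\left(\frac{1}{148 + 224} \right)}\right) = \left(8490 - 44240\right) \left(19278 + \frac{1}{-105 + \frac{1}{148 + 224}}\right) = - 35750 \left(19278 + \frac{1}{-105 + \frac{1}{372}}\right) = - 35750 \left(19278 + \frac{1}{- \frac{39059}{372}}\right) = - 35750 \left(19278 - \frac{372}{39059}\right) = \left(-35750\right) \frac{752979030}{39059} = - \frac{26919000322500}{39059}$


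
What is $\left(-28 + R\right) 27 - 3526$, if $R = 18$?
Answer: $-3796$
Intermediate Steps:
$\left(-28 + R\right) 27 - 3526 = \left(-28 + 18\right) 27 - 3526 = \left(-10\right) 27 - 3526 = -270 - 3526 = -3796$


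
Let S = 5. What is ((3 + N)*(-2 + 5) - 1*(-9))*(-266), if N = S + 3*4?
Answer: -18354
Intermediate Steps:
N = 17 (N = 5 + 3*4 = 5 + 12 = 17)
((3 + N)*(-2 + 5) - 1*(-9))*(-266) = ((3 + 17)*(-2 + 5) - 1*(-9))*(-266) = (20*3 + 9)*(-266) = (60 + 9)*(-266) = 69*(-266) = -18354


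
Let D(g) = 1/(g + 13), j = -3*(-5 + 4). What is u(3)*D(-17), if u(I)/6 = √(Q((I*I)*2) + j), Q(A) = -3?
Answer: 0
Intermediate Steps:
j = 3 (j = -3*(-1) = 3)
D(g) = 1/(13 + g)
u(I) = 0 (u(I) = 6*√(-3 + 3) = 6*√0 = 6*0 = 0)
u(3)*D(-17) = 0/(13 - 17) = 0/(-4) = 0*(-¼) = 0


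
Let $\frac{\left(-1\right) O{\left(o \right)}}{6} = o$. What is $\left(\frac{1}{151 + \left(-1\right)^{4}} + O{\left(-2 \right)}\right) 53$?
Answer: $\frac{96725}{152} \approx 636.35$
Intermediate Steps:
$O{\left(o \right)} = - 6 o$
$\left(\frac{1}{151 + \left(-1\right)^{4}} + O{\left(-2 \right)}\right) 53 = \left(\frac{1}{151 + \left(-1\right)^{4}} - -12\right) 53 = \left(\frac{1}{151 + 1} + 12\right) 53 = \left(\frac{1}{152} + 12\right) 53 = \frac{1825}{152} \cdot 53 = \frac{96725}{152}$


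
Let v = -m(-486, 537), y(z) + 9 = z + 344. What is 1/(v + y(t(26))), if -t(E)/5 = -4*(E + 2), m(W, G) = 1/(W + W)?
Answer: 972/869941 ≈ 0.0011173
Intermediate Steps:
m(W, G) = 1/(2*W)
t(E) = 40 + 20*E (t(E) = -(-20)*(E + 2) = -(-20)*(2 + E) = -5*(-8 - 4*E) = 40 + 20*E)
y(z) = 335 + z (y(z) = -9 + (z + 344) = -9 + (344 + z) = 335 + z)
v = 1/972 (v = -1/(2*(-486)) = -(-1)/(2*486) = -1*(-1/972) = 1/972 ≈ 0.0010288)
1/(v + y(t(26))) = 1/(1/972 + (335 + (40 + 20*26))) = 1/(1/972 + (335 + (40 + 520))) = 1/(1/972 + (335 + 560)) = 1/(1/972 + 895) = 1/(869941/972) = 972/869941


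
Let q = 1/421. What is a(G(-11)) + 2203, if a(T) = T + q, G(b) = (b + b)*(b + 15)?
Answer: 890416/421 ≈ 2115.0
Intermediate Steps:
q = 1/421 ≈ 0.0023753
G(b) = 2*b*(15 + b) (G(b) = (2*b)*(15 + b) = 2*b*(15 + b))
a(T) = 1/421 + T (a(T) = T + 1/421 = 1/421 + T)
a(G(-11)) + 2203 = (1/421 + 2*(-11)*(15 - 11)) + 2203 = (1/421 + 2*(-11)*4) + 2203 = (1/421 - 88) + 2203 = -37047/421 + 2203 = 890416/421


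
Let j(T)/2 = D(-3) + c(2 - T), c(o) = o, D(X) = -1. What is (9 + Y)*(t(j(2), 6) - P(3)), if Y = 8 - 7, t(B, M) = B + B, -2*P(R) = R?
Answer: -25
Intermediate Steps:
P(R) = -R/2
j(T) = 2 - 2*T (j(T) = 2*(-1 + (2 - T)) = 2*(1 - T) = 2 - 2*T)
t(B, M) = 2*B
Y = 1
(9 + Y)*(t(j(2), 6) - P(3)) = (9 + 1)*(2*(2 - 2*2) - (-1)*3/2) = 10*(2*(2 - 4) - 1*(-3/2)) = 10*(2*(-2) + 3/2) = 10*(-4 + 3/2) = 10*(-5/2) = -25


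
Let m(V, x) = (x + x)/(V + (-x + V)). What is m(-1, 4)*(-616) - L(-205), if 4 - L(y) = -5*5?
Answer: 2377/3 ≈ 792.33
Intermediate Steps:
L(y) = 29 (L(y) = 4 - (-5)*5 = 4 - 1*(-25) = 4 + 25 = 29)
m(V, x) = 2*x/(-x + 2*V) (m(V, x) = (2*x)/(V + (V - x)) = (2*x)/(-x + 2*V) = 2*x/(-x + 2*V))
m(-1, 4)*(-616) - L(-205) = (2*4/(-1*4 + 2*(-1)))*(-616) - 1*29 = (2*4/(-4 - 2))*(-616) - 29 = (2*4/(-6))*(-616) - 29 = (2*4*(-1/6))*(-616) - 29 = -4/3*(-616) - 29 = 2464/3 - 29 = 2377/3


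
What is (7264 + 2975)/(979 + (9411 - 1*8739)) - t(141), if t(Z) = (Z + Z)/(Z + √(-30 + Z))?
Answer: 22796328/5440045 + 47*√111/3295 ≈ 4.3407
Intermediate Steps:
t(Z) = 2*Z/(Z + √(-30 + Z)) (t(Z) = (2*Z)/(Z + √(-30 + Z)) = 2*Z/(Z + √(-30 + Z)))
(7264 + 2975)/(979 + (9411 - 1*8739)) - t(141) = (7264 + 2975)/(979 + (9411 - 1*8739)) - 2*141/(141 + √(-30 + 141)) = 10239/(979 + (9411 - 8739)) - 2*141/(141 + √111) = 10239/(979 + 672) - 282/(141 + √111) = 10239/1651 - 282/(141 + √111)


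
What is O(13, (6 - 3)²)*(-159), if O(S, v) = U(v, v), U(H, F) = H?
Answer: -1431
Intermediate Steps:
O(S, v) = v
O(13, (6 - 3)²)*(-159) = (6 - 3)²*(-159) = 3²*(-159) = 9*(-159) = -1431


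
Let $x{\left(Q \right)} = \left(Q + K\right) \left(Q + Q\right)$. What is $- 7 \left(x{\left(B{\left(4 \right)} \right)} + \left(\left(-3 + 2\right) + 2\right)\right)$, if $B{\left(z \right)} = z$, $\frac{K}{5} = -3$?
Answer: $609$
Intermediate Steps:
$K = -15$ ($K = 5 \left(-3\right) = -15$)
$x{\left(Q \right)} = 2 Q \left(-15 + Q\right)$ ($x{\left(Q \right)} = \left(Q - 15\right) \left(Q + Q\right) = \left(-15 + Q\right) 2 Q = 2 Q \left(-15 + Q\right)$)
$- 7 \left(x{\left(B{\left(4 \right)} \right)} + \left(\left(-3 + 2\right) + 2\right)\right) = - 7 \left(2 \cdot 4 \left(-15 + 4\right) + \left(\left(-3 + 2\right) + 2\right)\right) = - 7 \left(2 \cdot 4 \left(-11\right) + \left(-1 + 2\right)\right) = - 7 \left(-88 + 1\right) = \left(-7\right) \left(-87\right) = 609$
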